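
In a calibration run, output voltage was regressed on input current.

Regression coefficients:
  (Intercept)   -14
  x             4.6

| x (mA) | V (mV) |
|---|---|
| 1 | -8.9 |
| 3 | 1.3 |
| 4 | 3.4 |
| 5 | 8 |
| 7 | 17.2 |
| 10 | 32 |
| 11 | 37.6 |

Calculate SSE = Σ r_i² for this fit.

SSE = 6.5

x=1: V̂ = -14 + 4.6·1 = -9.4; r = -8.9 − (-9.4) = 0.5
x=3: V̂ = -14 + 4.6·3 = -0.2; r = 1.3 − (-0.2) = 1.5
x=4: V̂ = -14 + 4.6·4 = 4.4; r = 3.4 − 4.4 = -1
x=5: V̂ = -14 + 4.6·5 = 9; r = 8 − 9 = -1
x=7: V̂ = -14 + 4.6·7 = 18.2; r = 17.2 − 18.2 = -1
x=10: V̂ = -14 + 4.6·10 = 32; r = 32 − 32 = 0
x=11: V̂ = -14 + 4.6·11 = 36.6; r = 37.6 − 36.6 = 1
SSE = 0.25 + 2.25 + 1 + 1 + 1 + 0 + 1 = 6.5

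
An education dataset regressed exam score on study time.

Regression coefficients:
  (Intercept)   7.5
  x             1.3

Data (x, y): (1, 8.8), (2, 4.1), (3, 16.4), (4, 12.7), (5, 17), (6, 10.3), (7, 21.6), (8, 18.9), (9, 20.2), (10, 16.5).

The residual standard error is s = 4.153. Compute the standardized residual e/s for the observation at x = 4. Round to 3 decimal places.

ŷ = 7.5 + 1.3·4 = 12.7
e = 12.7 − 12.7 = 0
e/s = 0 / 4.153 = 0.000

0.000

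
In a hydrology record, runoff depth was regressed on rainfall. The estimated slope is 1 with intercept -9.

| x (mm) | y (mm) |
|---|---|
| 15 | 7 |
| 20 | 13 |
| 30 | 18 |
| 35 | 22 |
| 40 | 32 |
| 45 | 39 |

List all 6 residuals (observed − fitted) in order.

x=15: ŷ = -9 + 15 = 6; e = 7 − 6 = 1
x=20: ŷ = -9 + 20 = 11; e = 13 − 11 = 2
x=30: ŷ = -9 + 30 = 21; e = 18 − 21 = -3
x=35: ŷ = -9 + 35 = 26; e = 22 − 26 = -4
x=40: ŷ = -9 + 40 = 31; e = 32 − 31 = 1
x=45: ŷ = -9 + 45 = 36; e = 39 − 36 = 3

1, 2, -3, -4, 1, 3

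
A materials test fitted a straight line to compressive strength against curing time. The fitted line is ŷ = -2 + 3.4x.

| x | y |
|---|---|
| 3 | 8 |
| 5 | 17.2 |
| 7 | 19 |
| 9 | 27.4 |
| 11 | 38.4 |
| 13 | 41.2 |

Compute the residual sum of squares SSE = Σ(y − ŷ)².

SSE = 24.16

x=3: ŷ = -2 + 3.4·3 = 8.2; r = 8 − 8.2 = -0.2
x=5: ŷ = -2 + 3.4·5 = 15; r = 17.2 − 15 = 2.2
x=7: ŷ = -2 + 3.4·7 = 21.8; r = 19 − 21.8 = -2.8
x=9: ŷ = -2 + 3.4·9 = 28.6; r = 27.4 − 28.6 = -1.2
x=11: ŷ = -2 + 3.4·11 = 35.4; r = 38.4 − 35.4 = 3
x=13: ŷ = -2 + 3.4·13 = 42.2; r = 41.2 − 42.2 = -1
SSE = 0.04 + 4.84 + 7.84 + 1.44 + 9 + 1 = 24.16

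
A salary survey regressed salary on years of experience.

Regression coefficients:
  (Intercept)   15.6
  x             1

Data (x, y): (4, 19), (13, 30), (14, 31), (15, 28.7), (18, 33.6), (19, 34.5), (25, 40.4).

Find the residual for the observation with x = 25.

ŷ = 15.6 + 25 = 40.6
r = 40.4 − 40.6 = -0.2

r = -0.2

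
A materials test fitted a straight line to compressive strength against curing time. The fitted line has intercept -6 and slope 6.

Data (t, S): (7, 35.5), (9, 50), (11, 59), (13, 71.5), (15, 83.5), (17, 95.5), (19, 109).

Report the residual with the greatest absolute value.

r = 2

t=7: ŷ = -6 + 6·7 = 36; r = 35.5 − 36 = -0.5
t=9: ŷ = -6 + 6·9 = 48; r = 50 − 48 = 2
t=11: ŷ = -6 + 6·11 = 60; r = 59 − 60 = -1
t=13: ŷ = -6 + 6·13 = 72; r = 71.5 − 72 = -0.5
t=15: ŷ = -6 + 6·15 = 84; r = 83.5 − 84 = -0.5
t=17: ŷ = -6 + 6·17 = 96; r = 95.5 − 96 = -0.5
t=19: ŷ = -6 + 6·19 = 108; r = 109 − 108 = 1
Largest |r| is 2 at t = 9, residual 2.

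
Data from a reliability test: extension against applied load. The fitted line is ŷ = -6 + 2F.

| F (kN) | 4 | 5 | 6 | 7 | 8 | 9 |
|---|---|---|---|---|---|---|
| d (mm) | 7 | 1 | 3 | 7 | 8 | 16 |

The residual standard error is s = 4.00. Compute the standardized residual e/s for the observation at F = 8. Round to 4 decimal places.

-0.5000

ŷ = -6 + 2·8 = 10
e = 8 − 10 = -2
e/s = -2 / 4.00 = -0.5000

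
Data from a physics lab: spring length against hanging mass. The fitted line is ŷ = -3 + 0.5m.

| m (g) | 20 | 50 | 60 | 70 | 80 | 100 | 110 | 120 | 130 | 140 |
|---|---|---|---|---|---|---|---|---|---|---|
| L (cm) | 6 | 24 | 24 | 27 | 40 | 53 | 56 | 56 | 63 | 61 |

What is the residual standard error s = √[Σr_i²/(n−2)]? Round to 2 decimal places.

s = 4.15

m=20: ŷ = -3 + 0.5·20 = 7; r = 6 − 7 = -1
m=50: ŷ = -3 + 0.5·50 = 22; r = 24 − 22 = 2
m=60: ŷ = -3 + 0.5·60 = 27; r = 24 − 27 = -3
m=70: ŷ = -3 + 0.5·70 = 32; r = 27 − 32 = -5
m=80: ŷ = -3 + 0.5·80 = 37; r = 40 − 37 = 3
m=100: ŷ = -3 + 0.5·100 = 47; r = 53 − 47 = 6
m=110: ŷ = -3 + 0.5·110 = 52; r = 56 − 52 = 4
m=120: ŷ = -3 + 0.5·120 = 57; r = 56 − 57 = -1
m=130: ŷ = -3 + 0.5·130 = 62; r = 63 − 62 = 1
m=140: ŷ = -3 + 0.5·140 = 67; r = 61 − 67 = -6
SSE = 1 + 4 + 9 + 25 + 9 + 36 + 16 + 1 + 1 + 36 = 138
s = √(138/8) = √17.25 ≈ 4.15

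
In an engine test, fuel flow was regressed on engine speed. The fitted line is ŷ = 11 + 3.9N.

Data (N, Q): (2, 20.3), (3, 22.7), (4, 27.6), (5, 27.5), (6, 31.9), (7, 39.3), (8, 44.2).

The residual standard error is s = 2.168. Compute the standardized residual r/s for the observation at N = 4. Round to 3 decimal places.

0.461

ŷ = 11 + 3.9·4 = 26.6
r = 27.6 − 26.6 = 1
r/s = 1 / 2.168 = 0.461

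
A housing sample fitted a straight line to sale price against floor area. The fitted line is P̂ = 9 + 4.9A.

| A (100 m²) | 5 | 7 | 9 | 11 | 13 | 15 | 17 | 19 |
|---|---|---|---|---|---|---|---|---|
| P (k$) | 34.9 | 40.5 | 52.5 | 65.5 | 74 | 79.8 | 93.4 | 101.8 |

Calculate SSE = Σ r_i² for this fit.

A=5: P̂ = 9 + 4.9·5 = 33.5; r = 34.9 − 33.5 = 1.4
A=7: P̂ = 9 + 4.9·7 = 43.3; r = 40.5 − 43.3 = -2.8
A=9: P̂ = 9 + 4.9·9 = 53.1; r = 52.5 − 53.1 = -0.6
A=11: P̂ = 9 + 4.9·11 = 62.9; r = 65.5 − 62.9 = 2.6
A=13: P̂ = 9 + 4.9·13 = 72.7; r = 74 − 72.7 = 1.3
A=15: P̂ = 9 + 4.9·15 = 82.5; r = 79.8 − 82.5 = -2.7
A=17: P̂ = 9 + 4.9·17 = 92.3; r = 93.4 − 92.3 = 1.1
A=19: P̂ = 9 + 4.9·19 = 102.1; r = 101.8 − 102.1 = -0.3
SSE = 1.96 + 7.84 + 0.36 + 6.76 + 1.69 + 7.29 + 1.21 + 0.09 = 27.2

SSE = 27.2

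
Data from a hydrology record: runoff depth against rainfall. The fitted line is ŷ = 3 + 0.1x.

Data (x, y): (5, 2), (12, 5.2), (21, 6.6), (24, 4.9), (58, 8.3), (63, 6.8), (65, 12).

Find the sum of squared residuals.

SSE = 18.5

x=5: ŷ = 3 + 0.1·5 = 3.5; e = 2 − 3.5 = -1.5
x=12: ŷ = 3 + 0.1·12 = 4.2; e = 5.2 − 4.2 = 1
x=21: ŷ = 3 + 0.1·21 = 5.1; e = 6.6 − 5.1 = 1.5
x=24: ŷ = 3 + 0.1·24 = 5.4; e = 4.9 − 5.4 = -0.5
x=58: ŷ = 3 + 0.1·58 = 8.8; e = 8.3 − 8.8 = -0.5
x=63: ŷ = 3 + 0.1·63 = 9.3; e = 6.8 − 9.3 = -2.5
x=65: ŷ = 3 + 0.1·65 = 9.5; e = 12 − 9.5 = 2.5
SSE = 2.25 + 1 + 2.25 + 0.25 + 0.25 + 6.25 + 6.25 = 18.5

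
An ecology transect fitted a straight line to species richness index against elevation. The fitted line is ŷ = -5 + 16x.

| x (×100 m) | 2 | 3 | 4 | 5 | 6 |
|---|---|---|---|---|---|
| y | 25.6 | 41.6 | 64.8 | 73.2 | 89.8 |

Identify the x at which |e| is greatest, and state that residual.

x=2: ŷ = -5 + 16·2 = 27; e = 25.6 − 27 = -1.4
x=3: ŷ = -5 + 16·3 = 43; e = 41.6 − 43 = -1.4
x=4: ŷ = -5 + 16·4 = 59; e = 64.8 − 59 = 5.8
x=5: ŷ = -5 + 16·5 = 75; e = 73.2 − 75 = -1.8
x=6: ŷ = -5 + 16·6 = 91; e = 89.8 − 91 = -1.2
Largest |e| is 5.8 at x = 4, residual 5.8.

x = 4, e = 5.8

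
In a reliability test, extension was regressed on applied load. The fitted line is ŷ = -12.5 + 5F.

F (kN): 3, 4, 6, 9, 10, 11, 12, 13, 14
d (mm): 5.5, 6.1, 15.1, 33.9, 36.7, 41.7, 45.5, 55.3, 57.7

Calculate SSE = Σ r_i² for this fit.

F=3: ŷ = -12.5 + 5·3 = 2.5; r = 5.5 − 2.5 = 3
F=4: ŷ = -12.5 + 5·4 = 7.5; r = 6.1 − 7.5 = -1.4
F=6: ŷ = -12.5 + 5·6 = 17.5; r = 15.1 − 17.5 = -2.4
F=9: ŷ = -12.5 + 5·9 = 32.5; r = 33.9 − 32.5 = 1.4
F=10: ŷ = -12.5 + 5·10 = 37.5; r = 36.7 − 37.5 = -0.8
F=11: ŷ = -12.5 + 5·11 = 42.5; r = 41.7 − 42.5 = -0.8
F=12: ŷ = -12.5 + 5·12 = 47.5; r = 45.5 − 47.5 = -2
F=13: ŷ = -12.5 + 5·13 = 52.5; r = 55.3 − 52.5 = 2.8
F=14: ŷ = -12.5 + 5·14 = 57.5; r = 57.7 − 57.5 = 0.2
SSE = 9 + 1.96 + 5.76 + 1.96 + 0.64 + 0.64 + 4 + 7.84 + 0.04 = 31.84

SSE = 31.84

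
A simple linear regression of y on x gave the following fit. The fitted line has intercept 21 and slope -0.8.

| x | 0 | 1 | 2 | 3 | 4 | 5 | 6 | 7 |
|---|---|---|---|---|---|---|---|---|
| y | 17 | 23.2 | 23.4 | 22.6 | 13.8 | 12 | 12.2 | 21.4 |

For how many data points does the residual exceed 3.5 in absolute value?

x=0: ŷ = 21 − 0.8·0 = 21; r = 17 − 21 = -4
x=1: ŷ = 21 − 0.8·1 = 20.2; r = 23.2 − 20.2 = 3
x=2: ŷ = 21 − 0.8·2 = 19.4; r = 23.4 − 19.4 = 4
x=3: ŷ = 21 − 0.8·3 = 18.6; r = 22.6 − 18.6 = 4
x=4: ŷ = 21 − 0.8·4 = 17.8; r = 13.8 − 17.8 = -4
x=5: ŷ = 21 − 0.8·5 = 17; r = 12 − 17 = -5
x=6: ŷ = 21 − 0.8·6 = 16.2; r = 12.2 − 16.2 = -4
x=7: ŷ = 21 − 0.8·7 = 15.4; r = 21.4 − 15.4 = 6
|r| > 3.5: x=0 (|r|=4), x=2 (|r|=4), x=3 (|r|=4), x=4 (|r|=4), x=5 (|r|=5), x=6 (|r|=4), x=7 (|r|=6) → 7

7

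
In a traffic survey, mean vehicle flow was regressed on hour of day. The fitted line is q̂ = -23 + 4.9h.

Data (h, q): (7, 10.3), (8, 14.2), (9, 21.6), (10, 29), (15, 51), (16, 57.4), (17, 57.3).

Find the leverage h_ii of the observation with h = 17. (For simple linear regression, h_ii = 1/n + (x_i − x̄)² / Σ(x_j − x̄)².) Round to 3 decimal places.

h = 0.413

h̄ = (7 + 8 + 9 + 10 + 15 + 16 + 17)/7 = 11.7143
Σ(h − h̄)² = 22.2245 + 13.7959 + 7.36735 + 2.93878 + 10.7959 + 18.3673 + 27.9388 = 103.429
h = 1/7 + (5.28571)²/103.429 = 0.142857 + 0.270126 = 0.413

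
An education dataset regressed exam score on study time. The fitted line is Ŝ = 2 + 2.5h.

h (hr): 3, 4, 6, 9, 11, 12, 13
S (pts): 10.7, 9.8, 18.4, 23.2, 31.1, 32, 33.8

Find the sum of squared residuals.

h=3: Ŝ = 2 + 2.5·3 = 9.5; r = 10.7 − 9.5 = 1.2
h=4: Ŝ = 2 + 2.5·4 = 12; r = 9.8 − 12 = -2.2
h=6: Ŝ = 2 + 2.5·6 = 17; r = 18.4 − 17 = 1.4
h=9: Ŝ = 2 + 2.5·9 = 24.5; r = 23.2 − 24.5 = -1.3
h=11: Ŝ = 2 + 2.5·11 = 29.5; r = 31.1 − 29.5 = 1.6
h=12: Ŝ = 2 + 2.5·12 = 32; r = 32 − 32 = 0
h=13: Ŝ = 2 + 2.5·13 = 34.5; r = 33.8 − 34.5 = -0.7
SSE = 1.44 + 4.84 + 1.96 + 1.69 + 2.56 + 0 + 0.49 = 12.98

SSE = 12.98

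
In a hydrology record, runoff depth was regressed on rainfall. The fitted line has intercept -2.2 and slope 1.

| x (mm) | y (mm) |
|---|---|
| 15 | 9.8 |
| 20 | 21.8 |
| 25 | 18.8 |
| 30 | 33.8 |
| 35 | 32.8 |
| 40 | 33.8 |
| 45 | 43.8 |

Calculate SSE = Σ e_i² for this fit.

x=15: ŷ = -2.2 + 15 = 12.8; e = 9.8 − 12.8 = -3
x=20: ŷ = -2.2 + 20 = 17.8; e = 21.8 − 17.8 = 4
x=25: ŷ = -2.2 + 25 = 22.8; e = 18.8 − 22.8 = -4
x=30: ŷ = -2.2 + 30 = 27.8; e = 33.8 − 27.8 = 6
x=35: ŷ = -2.2 + 35 = 32.8; e = 32.8 − 32.8 = 0
x=40: ŷ = -2.2 + 40 = 37.8; e = 33.8 − 37.8 = -4
x=45: ŷ = -2.2 + 45 = 42.8; e = 43.8 − 42.8 = 1
SSE = 9 + 16 + 16 + 36 + 0 + 16 + 1 = 94

SSE = 94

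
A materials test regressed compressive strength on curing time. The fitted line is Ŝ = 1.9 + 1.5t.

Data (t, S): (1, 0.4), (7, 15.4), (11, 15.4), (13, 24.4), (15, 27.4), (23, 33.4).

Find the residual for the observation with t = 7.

e = 3

Ŝ = 1.9 + 1.5·7 = 12.4
e = 15.4 − 12.4 = 3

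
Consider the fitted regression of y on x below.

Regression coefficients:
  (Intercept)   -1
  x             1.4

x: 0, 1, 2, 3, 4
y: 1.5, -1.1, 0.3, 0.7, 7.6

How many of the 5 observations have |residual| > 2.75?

1

x=0: ŷ = -1 + 1.4·0 = -1; e = 1.5 − (-1) = 2.5
x=1: ŷ = -1 + 1.4·1 = 0.4; e = -1.1 − 0.4 = -1.5
x=2: ŷ = -1 + 1.4·2 = 1.8; e = 0.3 − 1.8 = -1.5
x=3: ŷ = -1 + 1.4·3 = 3.2; e = 0.7 − 3.2 = -2.5
x=4: ŷ = -1 + 1.4·4 = 4.6; e = 7.6 − 4.6 = 3
|e| > 2.75: x=4 (|e|=3) → 1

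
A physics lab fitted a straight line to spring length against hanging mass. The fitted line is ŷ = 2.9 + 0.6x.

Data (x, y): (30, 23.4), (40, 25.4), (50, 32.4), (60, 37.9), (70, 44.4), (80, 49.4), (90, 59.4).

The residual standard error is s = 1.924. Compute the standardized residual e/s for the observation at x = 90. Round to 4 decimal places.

1.2994

ŷ = 2.9 + 0.6·90 = 56.9
e = 59.4 − 56.9 = 2.5
e/s = 2.5 / 1.924 = 1.2994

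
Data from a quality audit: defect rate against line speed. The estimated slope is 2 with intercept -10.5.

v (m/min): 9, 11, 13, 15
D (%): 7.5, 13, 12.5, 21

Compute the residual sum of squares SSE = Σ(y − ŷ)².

v=9: ŷ = -10.5 + 2·9 = 7.5; e = 7.5 − 7.5 = 0
v=11: ŷ = -10.5 + 2·11 = 11.5; e = 13 − 11.5 = 1.5
v=13: ŷ = -10.5 + 2·13 = 15.5; e = 12.5 − 15.5 = -3
v=15: ŷ = -10.5 + 2·15 = 19.5; e = 21 − 19.5 = 1.5
SSE = 0 + 2.25 + 9 + 2.25 = 13.5

SSE = 13.5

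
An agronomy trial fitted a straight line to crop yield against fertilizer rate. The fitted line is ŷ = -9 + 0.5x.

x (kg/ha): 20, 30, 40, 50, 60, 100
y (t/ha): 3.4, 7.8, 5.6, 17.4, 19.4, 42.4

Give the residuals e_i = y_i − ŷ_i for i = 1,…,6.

2.4, 1.8, -5.4, 1.4, -1.6, 1.4

x=20: ŷ = -9 + 0.5·20 = 1; e = 3.4 − 1 = 2.4
x=30: ŷ = -9 + 0.5·30 = 6; e = 7.8 − 6 = 1.8
x=40: ŷ = -9 + 0.5·40 = 11; e = 5.6 − 11 = -5.4
x=50: ŷ = -9 + 0.5·50 = 16; e = 17.4 − 16 = 1.4
x=60: ŷ = -9 + 0.5·60 = 21; e = 19.4 − 21 = -1.6
x=100: ŷ = -9 + 0.5·100 = 41; e = 42.4 − 41 = 1.4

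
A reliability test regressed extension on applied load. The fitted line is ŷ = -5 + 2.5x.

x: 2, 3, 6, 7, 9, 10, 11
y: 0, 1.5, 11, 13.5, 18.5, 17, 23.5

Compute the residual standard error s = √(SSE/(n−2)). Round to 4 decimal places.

s = 1.6733

x=2: ŷ = -5 + 2.5·2 = 0; r = 0 − 0 = 0
x=3: ŷ = -5 + 2.5·3 = 2.5; r = 1.5 − 2.5 = -1
x=6: ŷ = -5 + 2.5·6 = 10; r = 11 − 10 = 1
x=7: ŷ = -5 + 2.5·7 = 12.5; r = 13.5 − 12.5 = 1
x=9: ŷ = -5 + 2.5·9 = 17.5; r = 18.5 − 17.5 = 1
x=10: ŷ = -5 + 2.5·10 = 20; r = 17 − 20 = -3
x=11: ŷ = -5 + 2.5·11 = 22.5; r = 23.5 − 22.5 = 1
SSE = 0 + 1 + 1 + 1 + 1 + 9 + 1 = 14
s = √(14/5) = √2.8 ≈ 1.6733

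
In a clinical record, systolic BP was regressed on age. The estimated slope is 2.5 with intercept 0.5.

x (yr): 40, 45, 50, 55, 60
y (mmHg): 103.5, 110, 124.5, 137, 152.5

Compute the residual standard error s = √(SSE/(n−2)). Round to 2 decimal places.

x=40: ŷ = 0.5 + 2.5·40 = 100.5; e = 103.5 − 100.5 = 3
x=45: ŷ = 0.5 + 2.5·45 = 113; e = 110 − 113 = -3
x=50: ŷ = 0.5 + 2.5·50 = 125.5; e = 124.5 − 125.5 = -1
x=55: ŷ = 0.5 + 2.5·55 = 138; e = 137 − 138 = -1
x=60: ŷ = 0.5 + 2.5·60 = 150.5; e = 152.5 − 150.5 = 2
SSE = 9 + 9 + 1 + 1 + 4 = 24
s = √(24/3) = √8 ≈ 2.83

s = 2.83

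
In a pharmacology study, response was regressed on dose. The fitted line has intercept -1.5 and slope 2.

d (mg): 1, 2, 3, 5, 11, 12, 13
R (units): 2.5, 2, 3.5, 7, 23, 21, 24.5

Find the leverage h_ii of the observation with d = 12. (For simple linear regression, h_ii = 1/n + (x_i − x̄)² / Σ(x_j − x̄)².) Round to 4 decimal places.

d̄ = (1 + 2 + 3 + 5 + 11 + 12 + 13)/7 = 6.71429
Σ(d − d̄)² = 32.6531 + 22.2245 + 13.7959 + 2.93878 + 18.3673 + 27.9388 + 39.5102 = 157.429
h = 1/7 + (5.28571)²/157.429 = 0.142857 + 0.17747 = 0.3203

h = 0.3203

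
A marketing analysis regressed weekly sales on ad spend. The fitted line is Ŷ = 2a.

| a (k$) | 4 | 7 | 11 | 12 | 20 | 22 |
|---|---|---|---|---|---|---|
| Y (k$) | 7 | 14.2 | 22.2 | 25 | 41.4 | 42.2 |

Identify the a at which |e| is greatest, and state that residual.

a = 22, e = -1.8

a=4: Ŷ = 2·4 = 8; e = 7 − 8 = -1
a=7: Ŷ = 2·7 = 14; e = 14.2 − 14 = 0.2
a=11: Ŷ = 2·11 = 22; e = 22.2 − 22 = 0.2
a=12: Ŷ = 2·12 = 24; e = 25 − 24 = 1
a=20: Ŷ = 2·20 = 40; e = 41.4 − 40 = 1.4
a=22: Ŷ = 2·22 = 44; e = 42.2 − 44 = -1.8
Largest |e| is 1.8 at a = 22, residual -1.8.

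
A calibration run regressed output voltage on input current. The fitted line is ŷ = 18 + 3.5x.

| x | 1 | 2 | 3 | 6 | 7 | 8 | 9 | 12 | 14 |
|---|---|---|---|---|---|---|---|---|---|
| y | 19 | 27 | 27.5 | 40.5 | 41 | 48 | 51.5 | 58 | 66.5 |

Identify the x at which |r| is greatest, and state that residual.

x = 1, r = -2.5

x=1: ŷ = 18 + 3.5·1 = 21.5; r = 19 − 21.5 = -2.5
x=2: ŷ = 18 + 3.5·2 = 25; r = 27 − 25 = 2
x=3: ŷ = 18 + 3.5·3 = 28.5; r = 27.5 − 28.5 = -1
x=6: ŷ = 18 + 3.5·6 = 39; r = 40.5 − 39 = 1.5
x=7: ŷ = 18 + 3.5·7 = 42.5; r = 41 − 42.5 = -1.5
x=8: ŷ = 18 + 3.5·8 = 46; r = 48 − 46 = 2
x=9: ŷ = 18 + 3.5·9 = 49.5; r = 51.5 − 49.5 = 2
x=12: ŷ = 18 + 3.5·12 = 60; r = 58 − 60 = -2
x=14: ŷ = 18 + 3.5·14 = 67; r = 66.5 − 67 = -0.5
Largest |r| is 2.5 at x = 1, residual -2.5.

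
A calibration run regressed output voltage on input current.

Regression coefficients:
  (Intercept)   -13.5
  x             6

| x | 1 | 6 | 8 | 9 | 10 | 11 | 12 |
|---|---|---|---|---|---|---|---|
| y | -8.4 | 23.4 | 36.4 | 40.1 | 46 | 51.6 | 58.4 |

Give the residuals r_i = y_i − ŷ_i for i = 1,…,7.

-0.9, 0.9, 1.9, -0.4, -0.5, -0.9, -0.1

x=1: ŷ = -13.5 + 6·1 = -7.5; r = -8.4 − (-7.5) = -0.9
x=6: ŷ = -13.5 + 6·6 = 22.5; r = 23.4 − 22.5 = 0.9
x=8: ŷ = -13.5 + 6·8 = 34.5; r = 36.4 − 34.5 = 1.9
x=9: ŷ = -13.5 + 6·9 = 40.5; r = 40.1 − 40.5 = -0.4
x=10: ŷ = -13.5 + 6·10 = 46.5; r = 46 − 46.5 = -0.5
x=11: ŷ = -13.5 + 6·11 = 52.5; r = 51.6 − 52.5 = -0.9
x=12: ŷ = -13.5 + 6·12 = 58.5; r = 58.4 − 58.5 = -0.1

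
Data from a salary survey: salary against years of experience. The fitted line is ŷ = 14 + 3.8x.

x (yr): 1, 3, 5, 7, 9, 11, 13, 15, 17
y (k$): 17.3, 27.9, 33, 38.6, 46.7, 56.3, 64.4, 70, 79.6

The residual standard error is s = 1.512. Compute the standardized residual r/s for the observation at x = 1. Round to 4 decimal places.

ŷ = 14 + 3.8·1 = 17.8
r = 17.3 − 17.8 = -0.5
r/s = -0.5 / 1.512 = -0.3307

-0.3307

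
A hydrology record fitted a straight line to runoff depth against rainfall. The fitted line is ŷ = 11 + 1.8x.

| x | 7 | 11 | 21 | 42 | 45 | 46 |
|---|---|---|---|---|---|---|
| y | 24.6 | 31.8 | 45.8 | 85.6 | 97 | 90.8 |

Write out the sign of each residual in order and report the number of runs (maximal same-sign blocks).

x=7: ŷ = 11 + 1.8·7 = 23.6; e = 24.6 − 23.6 = 1
x=11: ŷ = 11 + 1.8·11 = 30.8; e = 31.8 − 30.8 = 1
x=21: ŷ = 11 + 1.8·21 = 48.8; e = 45.8 − 48.8 = -3
x=42: ŷ = 11 + 1.8·42 = 86.6; e = 85.6 − 86.6 = -1
x=45: ŷ = 11 + 1.8·45 = 92; e = 97 − 92 = 5
x=46: ŷ = 11 + 1.8·46 = 93.8; e = 90.8 − 93.8 = -3
Signs: + + − − + −
Runs: +×2, −×2, +×1, −×1 → 4

4 runs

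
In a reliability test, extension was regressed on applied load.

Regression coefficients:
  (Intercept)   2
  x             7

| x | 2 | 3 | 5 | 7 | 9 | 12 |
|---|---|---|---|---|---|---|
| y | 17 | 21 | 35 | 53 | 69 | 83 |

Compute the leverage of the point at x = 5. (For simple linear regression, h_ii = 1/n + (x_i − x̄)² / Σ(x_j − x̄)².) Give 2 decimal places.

x̄ = (2 + 3 + 5 + 7 + 9 + 12)/6 = 6.33333
Σ(x − x̄)² = 18.7778 + 11.1111 + 1.77778 + 0.444444 + 7.11111 + 32.1111 = 71.3333
h = 1/6 + (-1.33333)²/71.3333 = 0.166667 + 0.0249221 = 0.19

h = 0.19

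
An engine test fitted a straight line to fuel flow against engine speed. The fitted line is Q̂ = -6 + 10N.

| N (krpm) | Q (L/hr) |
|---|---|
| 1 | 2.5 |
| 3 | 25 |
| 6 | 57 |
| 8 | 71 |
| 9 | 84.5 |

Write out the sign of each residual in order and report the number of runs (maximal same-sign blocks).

N=1: Q̂ = -6 + 10·1 = 4; e = 2.5 − 4 = -1.5
N=3: Q̂ = -6 + 10·3 = 24; e = 25 − 24 = 1
N=6: Q̂ = -6 + 10·6 = 54; e = 57 − 54 = 3
N=8: Q̂ = -6 + 10·8 = 74; e = 71 − 74 = -3
N=9: Q̂ = -6 + 10·9 = 84; e = 84.5 − 84 = 0.5
Signs: − + + − +
Runs: −×1, +×2, −×1, +×1 → 4

4 runs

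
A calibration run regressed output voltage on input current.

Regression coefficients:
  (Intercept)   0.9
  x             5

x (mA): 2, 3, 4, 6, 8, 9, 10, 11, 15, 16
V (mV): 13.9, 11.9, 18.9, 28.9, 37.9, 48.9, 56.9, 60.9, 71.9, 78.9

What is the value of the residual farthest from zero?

x=2: V̂ = 0.9 + 5·2 = 10.9; e = 13.9 − 10.9 = 3
x=3: V̂ = 0.9 + 5·3 = 15.9; e = 11.9 − 15.9 = -4
x=4: V̂ = 0.9 + 5·4 = 20.9; e = 18.9 − 20.9 = -2
x=6: V̂ = 0.9 + 5·6 = 30.9; e = 28.9 − 30.9 = -2
x=8: V̂ = 0.9 + 5·8 = 40.9; e = 37.9 − 40.9 = -3
x=9: V̂ = 0.9 + 5·9 = 45.9; e = 48.9 − 45.9 = 3
x=10: V̂ = 0.9 + 5·10 = 50.9; e = 56.9 − 50.9 = 6
x=11: V̂ = 0.9 + 5·11 = 55.9; e = 60.9 − 55.9 = 5
x=15: V̂ = 0.9 + 5·15 = 75.9; e = 71.9 − 75.9 = -4
x=16: V̂ = 0.9 + 5·16 = 80.9; e = 78.9 − 80.9 = -2
Largest |e| is 6 at x = 10, residual 6.

e = 6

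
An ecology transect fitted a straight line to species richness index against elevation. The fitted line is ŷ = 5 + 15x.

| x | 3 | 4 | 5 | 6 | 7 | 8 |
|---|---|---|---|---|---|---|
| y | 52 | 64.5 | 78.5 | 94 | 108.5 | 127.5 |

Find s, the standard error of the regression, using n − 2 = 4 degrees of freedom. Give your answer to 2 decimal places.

s = 2.00

x=3: ŷ = 5 + 15·3 = 50; r = 52 − 50 = 2
x=4: ŷ = 5 + 15·4 = 65; r = 64.5 − 65 = -0.5
x=5: ŷ = 5 + 15·5 = 80; r = 78.5 − 80 = -1.5
x=6: ŷ = 5 + 15·6 = 95; r = 94 − 95 = -1
x=7: ŷ = 5 + 15·7 = 110; r = 108.5 − 110 = -1.5
x=8: ŷ = 5 + 15·8 = 125; r = 127.5 − 125 = 2.5
SSE = 4 + 0.25 + 2.25 + 1 + 2.25 + 6.25 = 16
s = √(16/4) = √4 ≈ 2.00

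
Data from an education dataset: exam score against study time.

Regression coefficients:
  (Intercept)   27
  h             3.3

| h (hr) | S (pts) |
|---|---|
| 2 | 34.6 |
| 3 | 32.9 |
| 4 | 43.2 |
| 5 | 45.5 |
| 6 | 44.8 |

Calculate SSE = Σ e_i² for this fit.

h=2: ŷ = 27 + 3.3·2 = 33.6; e = 34.6 − 33.6 = 1
h=3: ŷ = 27 + 3.3·3 = 36.9; e = 32.9 − 36.9 = -4
h=4: ŷ = 27 + 3.3·4 = 40.2; e = 43.2 − 40.2 = 3
h=5: ŷ = 27 + 3.3·5 = 43.5; e = 45.5 − 43.5 = 2
h=6: ŷ = 27 + 3.3·6 = 46.8; e = 44.8 − 46.8 = -2
SSE = 1 + 16 + 9 + 4 + 4 = 34

SSE = 34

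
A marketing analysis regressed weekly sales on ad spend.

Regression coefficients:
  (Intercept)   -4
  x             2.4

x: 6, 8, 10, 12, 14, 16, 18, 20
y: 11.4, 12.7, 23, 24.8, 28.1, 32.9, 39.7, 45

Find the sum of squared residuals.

SSE = 22

x=6: ŷ = -4 + 2.4·6 = 10.4; e = 11.4 − 10.4 = 1
x=8: ŷ = -4 + 2.4·8 = 15.2; e = 12.7 − 15.2 = -2.5
x=10: ŷ = -4 + 2.4·10 = 20; e = 23 − 20 = 3
x=12: ŷ = -4 + 2.4·12 = 24.8; e = 24.8 − 24.8 = 0
x=14: ŷ = -4 + 2.4·14 = 29.6; e = 28.1 − 29.6 = -1.5
x=16: ŷ = -4 + 2.4·16 = 34.4; e = 32.9 − 34.4 = -1.5
x=18: ŷ = -4 + 2.4·18 = 39.2; e = 39.7 − 39.2 = 0.5
x=20: ŷ = -4 + 2.4·20 = 44; e = 45 − 44 = 1
SSE = 1 + 6.25 + 9 + 0 + 2.25 + 2.25 + 0.25 + 1 = 22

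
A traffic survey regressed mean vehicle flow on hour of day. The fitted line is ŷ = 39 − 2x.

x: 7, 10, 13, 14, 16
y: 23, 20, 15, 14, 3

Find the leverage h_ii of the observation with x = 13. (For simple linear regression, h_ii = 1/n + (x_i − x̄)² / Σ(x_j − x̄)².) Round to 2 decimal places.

h = 0.22

x̄ = (7 + 10 + 13 + 14 + 16)/5 = 12
Σ(x − x̄)² = 25 + 4 + 1 + 4 + 16 = 50
h = 1/5 + (1)²/50 = 0.2 + 0.02 = 0.22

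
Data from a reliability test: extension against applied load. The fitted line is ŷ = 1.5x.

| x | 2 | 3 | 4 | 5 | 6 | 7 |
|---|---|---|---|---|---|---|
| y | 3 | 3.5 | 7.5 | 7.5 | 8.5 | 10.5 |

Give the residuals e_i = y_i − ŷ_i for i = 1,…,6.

0, -1, 1.5, 0, -0.5, 0

x=2: ŷ = 1.5·2 = 3; e = 3 − 3 = 0
x=3: ŷ = 1.5·3 = 4.5; e = 3.5 − 4.5 = -1
x=4: ŷ = 1.5·4 = 6; e = 7.5 − 6 = 1.5
x=5: ŷ = 1.5·5 = 7.5; e = 7.5 − 7.5 = 0
x=6: ŷ = 1.5·6 = 9; e = 8.5 − 9 = -0.5
x=7: ŷ = 1.5·7 = 10.5; e = 10.5 − 10.5 = 0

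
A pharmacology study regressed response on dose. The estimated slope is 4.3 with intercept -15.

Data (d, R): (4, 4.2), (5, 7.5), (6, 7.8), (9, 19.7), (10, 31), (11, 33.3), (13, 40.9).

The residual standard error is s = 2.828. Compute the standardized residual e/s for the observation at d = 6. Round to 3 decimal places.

-1.061

ŷ = -15 + 4.3·6 = 10.8
e = 7.8 − 10.8 = -3
e/s = -3 / 2.828 = -1.061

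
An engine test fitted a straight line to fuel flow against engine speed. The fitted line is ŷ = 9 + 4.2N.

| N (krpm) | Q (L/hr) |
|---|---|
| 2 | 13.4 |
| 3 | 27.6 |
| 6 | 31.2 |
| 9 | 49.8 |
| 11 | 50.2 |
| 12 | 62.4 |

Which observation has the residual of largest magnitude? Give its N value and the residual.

N = 3, r = 6

N=2: ŷ = 9 + 4.2·2 = 17.4; r = 13.4 − 17.4 = -4
N=3: ŷ = 9 + 4.2·3 = 21.6; r = 27.6 − 21.6 = 6
N=6: ŷ = 9 + 4.2·6 = 34.2; r = 31.2 − 34.2 = -3
N=9: ŷ = 9 + 4.2·9 = 46.8; r = 49.8 − 46.8 = 3
N=11: ŷ = 9 + 4.2·11 = 55.2; r = 50.2 − 55.2 = -5
N=12: ŷ = 9 + 4.2·12 = 59.4; r = 62.4 − 59.4 = 3
Largest |r| is 6 at N = 3, residual 6.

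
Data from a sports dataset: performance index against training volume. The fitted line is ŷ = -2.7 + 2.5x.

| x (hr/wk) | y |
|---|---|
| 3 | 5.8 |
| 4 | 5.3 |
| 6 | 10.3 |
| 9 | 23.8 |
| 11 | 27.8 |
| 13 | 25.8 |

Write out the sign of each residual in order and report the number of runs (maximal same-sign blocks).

4 runs

x=3: ŷ = -2.7 + 2.5·3 = 4.8; r = 5.8 − 4.8 = 1
x=4: ŷ = -2.7 + 2.5·4 = 7.3; r = 5.3 − 7.3 = -2
x=6: ŷ = -2.7 + 2.5·6 = 12.3; r = 10.3 − 12.3 = -2
x=9: ŷ = -2.7 + 2.5·9 = 19.8; r = 23.8 − 19.8 = 4
x=11: ŷ = -2.7 + 2.5·11 = 24.8; r = 27.8 − 24.8 = 3
x=13: ŷ = -2.7 + 2.5·13 = 29.8; r = 25.8 − 29.8 = -4
Signs: + − − + + −
Runs: +×1, −×2, +×2, −×1 → 4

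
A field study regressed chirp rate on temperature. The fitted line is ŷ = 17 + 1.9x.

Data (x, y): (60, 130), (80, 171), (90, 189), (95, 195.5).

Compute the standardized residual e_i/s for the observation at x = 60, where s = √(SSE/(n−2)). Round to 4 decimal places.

x=60: ŷ = 17 + 1.9·60 = 131; e = 130 − 131 = -1
x=80: ŷ = 17 + 1.9·80 = 169; e = 171 − 169 = 2
x=90: ŷ = 17 + 1.9·90 = 188; e = 189 − 188 = 1
x=95: ŷ = 17 + 1.9·95 = 197.5; e = 195.5 − 197.5 = -2
SSE = 1 + 4 + 1 + 4 = 10
s = √(10/2) = 2.23607
e/s = -1 / 2.23607 = -0.4472

-0.4472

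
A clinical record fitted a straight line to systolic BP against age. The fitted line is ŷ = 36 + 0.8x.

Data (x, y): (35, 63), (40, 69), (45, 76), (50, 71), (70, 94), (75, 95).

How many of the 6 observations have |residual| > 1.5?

3

x=35: ŷ = 36 + 0.8·35 = 64; r = 63 − 64 = -1
x=40: ŷ = 36 + 0.8·40 = 68; r = 69 − 68 = 1
x=45: ŷ = 36 + 0.8·45 = 72; r = 76 − 72 = 4
x=50: ŷ = 36 + 0.8·50 = 76; r = 71 − 76 = -5
x=70: ŷ = 36 + 0.8·70 = 92; r = 94 − 92 = 2
x=75: ŷ = 36 + 0.8·75 = 96; r = 95 − 96 = -1
|r| > 1.5: x=45 (|r|=4), x=50 (|r|=5), x=70 (|r|=2) → 3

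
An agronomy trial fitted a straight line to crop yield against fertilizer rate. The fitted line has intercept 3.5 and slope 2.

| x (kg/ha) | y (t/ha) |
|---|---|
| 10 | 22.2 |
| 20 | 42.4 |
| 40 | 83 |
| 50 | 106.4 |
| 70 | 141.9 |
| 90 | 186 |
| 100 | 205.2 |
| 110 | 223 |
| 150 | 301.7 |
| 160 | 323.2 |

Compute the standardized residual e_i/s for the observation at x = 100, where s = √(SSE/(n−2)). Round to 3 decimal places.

x=10: ŷ = 3.5 + 2·10 = 23.5; e = 22.2 − 23.5 = -1.3
x=20: ŷ = 3.5 + 2·20 = 43.5; e = 42.4 − 43.5 = -1.1
x=40: ŷ = 3.5 + 2·40 = 83.5; e = 83 − 83.5 = -0.5
x=50: ŷ = 3.5 + 2·50 = 103.5; e = 106.4 − 103.5 = 2.9
x=70: ŷ = 3.5 + 2·70 = 143.5; e = 141.9 − 143.5 = -1.6
x=90: ŷ = 3.5 + 2·90 = 183.5; e = 186 − 183.5 = 2.5
x=100: ŷ = 3.5 + 2·100 = 203.5; e = 205.2 − 203.5 = 1.7
x=110: ŷ = 3.5 + 2·110 = 223.5; e = 223 − 223.5 = -0.5
x=150: ŷ = 3.5 + 2·150 = 303.5; e = 301.7 − 303.5 = -1.8
x=160: ŷ = 3.5 + 2·160 = 323.5; e = 323.2 − 323.5 = -0.3
SSE = 1.69 + 1.21 + 0.25 + 8.41 + 2.56 + 6.25 + 2.89 + 0.25 + 3.24 + 0.09 = 26.84
s = √(26.84/8) = 1.83167
e/s = 1.7 / 1.83167 = 0.928

0.928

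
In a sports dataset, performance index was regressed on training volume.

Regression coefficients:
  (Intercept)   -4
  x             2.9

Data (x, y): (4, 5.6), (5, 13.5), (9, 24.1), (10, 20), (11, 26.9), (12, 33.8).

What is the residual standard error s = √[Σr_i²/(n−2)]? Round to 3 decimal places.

s = 3.606

x=4: ŷ = -4 + 2.9·4 = 7.6; r = 5.6 − 7.6 = -2
x=5: ŷ = -4 + 2.9·5 = 10.5; r = 13.5 − 10.5 = 3
x=9: ŷ = -4 + 2.9·9 = 22.1; r = 24.1 − 22.1 = 2
x=10: ŷ = -4 + 2.9·10 = 25; r = 20 − 25 = -5
x=11: ŷ = -4 + 2.9·11 = 27.9; r = 26.9 − 27.9 = -1
x=12: ŷ = -4 + 2.9·12 = 30.8; r = 33.8 − 30.8 = 3
SSE = 4 + 9 + 4 + 25 + 1 + 9 = 52
s = √(52/4) = √13 ≈ 3.606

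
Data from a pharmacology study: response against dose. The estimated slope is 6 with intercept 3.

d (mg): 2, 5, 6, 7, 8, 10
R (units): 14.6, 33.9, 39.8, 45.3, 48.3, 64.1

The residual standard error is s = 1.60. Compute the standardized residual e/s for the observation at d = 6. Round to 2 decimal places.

0.50

R̂ = 3 + 6·6 = 39
e = 39.8 − 39 = 0.8
e/s = 0.8 / 1.60 = 0.50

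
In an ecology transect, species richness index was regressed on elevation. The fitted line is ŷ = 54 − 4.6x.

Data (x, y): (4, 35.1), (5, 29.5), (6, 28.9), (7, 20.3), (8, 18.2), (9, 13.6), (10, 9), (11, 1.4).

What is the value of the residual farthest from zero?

e = 2.5

x=4: ŷ = 54 − 4.6·4 = 35.6; e = 35.1 − 35.6 = -0.5
x=5: ŷ = 54 − 4.6·5 = 31; e = 29.5 − 31 = -1.5
x=6: ŷ = 54 − 4.6·6 = 26.4; e = 28.9 − 26.4 = 2.5
x=7: ŷ = 54 − 4.6·7 = 21.8; e = 20.3 − 21.8 = -1.5
x=8: ŷ = 54 − 4.6·8 = 17.2; e = 18.2 − 17.2 = 1
x=9: ŷ = 54 − 4.6·9 = 12.6; e = 13.6 − 12.6 = 1
x=10: ŷ = 54 − 4.6·10 = 8; e = 9 − 8 = 1
x=11: ŷ = 54 − 4.6·11 = 3.4; e = 1.4 − 3.4 = -2
Largest |e| is 2.5 at x = 6, residual 2.5.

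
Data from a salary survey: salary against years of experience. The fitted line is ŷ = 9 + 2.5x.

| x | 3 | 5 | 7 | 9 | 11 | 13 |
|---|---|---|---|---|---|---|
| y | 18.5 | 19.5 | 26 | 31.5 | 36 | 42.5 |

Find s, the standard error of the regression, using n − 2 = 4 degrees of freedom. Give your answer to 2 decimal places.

s = 1.54

x=3: ŷ = 9 + 2.5·3 = 16.5; r = 18.5 − 16.5 = 2
x=5: ŷ = 9 + 2.5·5 = 21.5; r = 19.5 − 21.5 = -2
x=7: ŷ = 9 + 2.5·7 = 26.5; r = 26 − 26.5 = -0.5
x=9: ŷ = 9 + 2.5·9 = 31.5; r = 31.5 − 31.5 = 0
x=11: ŷ = 9 + 2.5·11 = 36.5; r = 36 − 36.5 = -0.5
x=13: ŷ = 9 + 2.5·13 = 41.5; r = 42.5 − 41.5 = 1
SSE = 4 + 4 + 0.25 + 0 + 0.25 + 1 = 9.5
s = √(9.5/4) = √2.375 ≈ 1.54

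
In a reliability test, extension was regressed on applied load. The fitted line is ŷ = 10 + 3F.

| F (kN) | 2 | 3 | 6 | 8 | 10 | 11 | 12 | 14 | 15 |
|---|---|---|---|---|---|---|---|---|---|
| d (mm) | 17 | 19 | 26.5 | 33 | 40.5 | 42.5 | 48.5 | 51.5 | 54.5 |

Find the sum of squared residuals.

F=2: ŷ = 10 + 3·2 = 16; e = 17 − 16 = 1
F=3: ŷ = 10 + 3·3 = 19; e = 19 − 19 = 0
F=6: ŷ = 10 + 3·6 = 28; e = 26.5 − 28 = -1.5
F=8: ŷ = 10 + 3·8 = 34; e = 33 − 34 = -1
F=10: ŷ = 10 + 3·10 = 40; e = 40.5 − 40 = 0.5
F=11: ŷ = 10 + 3·11 = 43; e = 42.5 − 43 = -0.5
F=12: ŷ = 10 + 3·12 = 46; e = 48.5 − 46 = 2.5
F=14: ŷ = 10 + 3·14 = 52; e = 51.5 − 52 = -0.5
F=15: ŷ = 10 + 3·15 = 55; e = 54.5 − 55 = -0.5
SSE = 1 + 0 + 2.25 + 1 + 0.25 + 0.25 + 6.25 + 0.25 + 0.25 = 11.5

SSE = 11.5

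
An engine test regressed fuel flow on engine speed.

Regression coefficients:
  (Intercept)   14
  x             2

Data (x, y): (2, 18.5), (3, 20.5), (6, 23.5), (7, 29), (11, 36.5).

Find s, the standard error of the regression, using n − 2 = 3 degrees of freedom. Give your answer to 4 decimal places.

x=2: ŷ = 14 + 2·2 = 18; r = 18.5 − 18 = 0.5
x=3: ŷ = 14 + 2·3 = 20; r = 20.5 − 20 = 0.5
x=6: ŷ = 14 + 2·6 = 26; r = 23.5 − 26 = -2.5
x=7: ŷ = 14 + 2·7 = 28; r = 29 − 28 = 1
x=11: ŷ = 14 + 2·11 = 36; r = 36.5 − 36 = 0.5
SSE = 0.25 + 0.25 + 6.25 + 1 + 0.25 = 8
s = √(8/3) = √2.66667 ≈ 1.6330

s = 1.6330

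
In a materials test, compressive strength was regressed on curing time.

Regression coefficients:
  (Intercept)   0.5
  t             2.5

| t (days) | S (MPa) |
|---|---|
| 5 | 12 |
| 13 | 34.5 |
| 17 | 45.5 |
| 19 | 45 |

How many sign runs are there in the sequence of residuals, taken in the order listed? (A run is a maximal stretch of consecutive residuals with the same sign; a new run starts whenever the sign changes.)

3 runs

t=5: ŷ = 0.5 + 2.5·5 = 13; e = 12 − 13 = -1
t=13: ŷ = 0.5 + 2.5·13 = 33; e = 34.5 − 33 = 1.5
t=17: ŷ = 0.5 + 2.5·17 = 43; e = 45.5 − 43 = 2.5
t=19: ŷ = 0.5 + 2.5·19 = 48; e = 45 − 48 = -3
Signs: − + + −
Runs: −×1, +×2, −×1 → 3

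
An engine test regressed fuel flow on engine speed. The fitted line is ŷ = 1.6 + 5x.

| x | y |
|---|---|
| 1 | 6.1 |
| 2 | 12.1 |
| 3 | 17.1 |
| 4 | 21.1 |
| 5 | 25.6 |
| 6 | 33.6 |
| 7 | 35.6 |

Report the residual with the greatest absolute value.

e = 2

x=1: ŷ = 1.6 + 5·1 = 6.6; e = 6.1 − 6.6 = -0.5
x=2: ŷ = 1.6 + 5·2 = 11.6; e = 12.1 − 11.6 = 0.5
x=3: ŷ = 1.6 + 5·3 = 16.6; e = 17.1 − 16.6 = 0.5
x=4: ŷ = 1.6 + 5·4 = 21.6; e = 21.1 − 21.6 = -0.5
x=5: ŷ = 1.6 + 5·5 = 26.6; e = 25.6 − 26.6 = -1
x=6: ŷ = 1.6 + 5·6 = 31.6; e = 33.6 − 31.6 = 2
x=7: ŷ = 1.6 + 5·7 = 36.6; e = 35.6 − 36.6 = -1
Largest |e| is 2 at x = 6, residual 2.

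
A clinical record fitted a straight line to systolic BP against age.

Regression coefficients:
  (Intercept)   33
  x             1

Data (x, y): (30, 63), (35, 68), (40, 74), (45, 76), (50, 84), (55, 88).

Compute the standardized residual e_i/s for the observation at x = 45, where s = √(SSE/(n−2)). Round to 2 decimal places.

-1.63

x=30: ŷ = 33 + 30 = 63; e = 63 − 63 = 0
x=35: ŷ = 33 + 35 = 68; e = 68 − 68 = 0
x=40: ŷ = 33 + 40 = 73; e = 74 − 73 = 1
x=45: ŷ = 33 + 45 = 78; e = 76 − 78 = -2
x=50: ŷ = 33 + 50 = 83; e = 84 − 83 = 1
x=55: ŷ = 33 + 55 = 88; e = 88 − 88 = 0
SSE = 0 + 0 + 1 + 4 + 1 + 0 = 6
s = √(6/4) = 1.22474
e/s = -2 / 1.22474 = -1.63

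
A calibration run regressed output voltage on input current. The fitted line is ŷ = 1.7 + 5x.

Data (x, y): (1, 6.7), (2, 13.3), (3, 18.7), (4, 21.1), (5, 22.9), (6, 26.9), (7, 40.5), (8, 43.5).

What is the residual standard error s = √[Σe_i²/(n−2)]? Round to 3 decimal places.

x=1: ŷ = 1.7 + 5·1 = 6.7; e = 6.7 − 6.7 = 0
x=2: ŷ = 1.7 + 5·2 = 11.7; e = 13.3 − 11.7 = 1.6
x=3: ŷ = 1.7 + 5·3 = 16.7; e = 18.7 − 16.7 = 2
x=4: ŷ = 1.7 + 5·4 = 21.7; e = 21.1 − 21.7 = -0.6
x=5: ŷ = 1.7 + 5·5 = 26.7; e = 22.9 − 26.7 = -3.8
x=6: ŷ = 1.7 + 5·6 = 31.7; e = 26.9 − 31.7 = -4.8
x=7: ŷ = 1.7 + 5·7 = 36.7; e = 40.5 − 36.7 = 3.8
x=8: ŷ = 1.7 + 5·8 = 41.7; e = 43.5 − 41.7 = 1.8
SSE = 0 + 2.56 + 4 + 0.36 + 14.44 + 23.04 + 14.44 + 3.24 = 62.08
s = √(62.08/6) = √10.3467 ≈ 3.217

s = 3.217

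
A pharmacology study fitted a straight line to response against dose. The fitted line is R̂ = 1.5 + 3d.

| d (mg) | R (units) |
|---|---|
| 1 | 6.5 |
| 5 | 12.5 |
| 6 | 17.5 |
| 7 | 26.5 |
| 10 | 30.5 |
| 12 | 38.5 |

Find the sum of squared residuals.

d=1: R̂ = 1.5 + 3·1 = 4.5; e = 6.5 − 4.5 = 2
d=5: R̂ = 1.5 + 3·5 = 16.5; e = 12.5 − 16.5 = -4
d=6: R̂ = 1.5 + 3·6 = 19.5; e = 17.5 − 19.5 = -2
d=7: R̂ = 1.5 + 3·7 = 22.5; e = 26.5 − 22.5 = 4
d=10: R̂ = 1.5 + 3·10 = 31.5; e = 30.5 − 31.5 = -1
d=12: R̂ = 1.5 + 3·12 = 37.5; e = 38.5 − 37.5 = 1
SSE = 4 + 16 + 4 + 16 + 1 + 1 = 42

SSE = 42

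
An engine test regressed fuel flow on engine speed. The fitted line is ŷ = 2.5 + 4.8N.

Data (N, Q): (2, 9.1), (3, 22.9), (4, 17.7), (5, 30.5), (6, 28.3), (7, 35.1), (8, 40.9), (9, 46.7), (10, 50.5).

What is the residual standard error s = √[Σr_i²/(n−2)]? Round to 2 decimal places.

s = 3.55

N=2: ŷ = 2.5 + 4.8·2 = 12.1; r = 9.1 − 12.1 = -3
N=3: ŷ = 2.5 + 4.8·3 = 16.9; r = 22.9 − 16.9 = 6
N=4: ŷ = 2.5 + 4.8·4 = 21.7; r = 17.7 − 21.7 = -4
N=5: ŷ = 2.5 + 4.8·5 = 26.5; r = 30.5 − 26.5 = 4
N=6: ŷ = 2.5 + 4.8·6 = 31.3; r = 28.3 − 31.3 = -3
N=7: ŷ = 2.5 + 4.8·7 = 36.1; r = 35.1 − 36.1 = -1
N=8: ŷ = 2.5 + 4.8·8 = 40.9; r = 40.9 − 40.9 = 0
N=9: ŷ = 2.5 + 4.8·9 = 45.7; r = 46.7 − 45.7 = 1
N=10: ŷ = 2.5 + 4.8·10 = 50.5; r = 50.5 − 50.5 = 0
SSE = 9 + 36 + 16 + 16 + 9 + 1 + 0 + 1 + 0 = 88
s = √(88/7) = √12.5714 ≈ 3.55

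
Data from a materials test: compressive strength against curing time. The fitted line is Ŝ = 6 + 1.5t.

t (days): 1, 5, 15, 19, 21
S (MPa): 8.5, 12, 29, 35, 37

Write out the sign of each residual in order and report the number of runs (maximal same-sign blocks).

4 runs

t=1: Ŝ = 6 + 1.5·1 = 7.5; r = 8.5 − 7.5 = 1
t=5: Ŝ = 6 + 1.5·5 = 13.5; r = 12 − 13.5 = -1.5
t=15: Ŝ = 6 + 1.5·15 = 28.5; r = 29 − 28.5 = 0.5
t=19: Ŝ = 6 + 1.5·19 = 34.5; r = 35 − 34.5 = 0.5
t=21: Ŝ = 6 + 1.5·21 = 37.5; r = 37 − 37.5 = -0.5
Signs: + − + + −
Runs: +×1, −×1, +×2, −×1 → 4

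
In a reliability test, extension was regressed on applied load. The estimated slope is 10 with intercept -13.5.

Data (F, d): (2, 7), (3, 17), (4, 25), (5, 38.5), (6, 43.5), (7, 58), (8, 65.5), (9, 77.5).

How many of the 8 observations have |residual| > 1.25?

4

F=2: d̂ = -13.5 + 10·2 = 6.5; r = 7 − 6.5 = 0.5
F=3: d̂ = -13.5 + 10·3 = 16.5; r = 17 − 16.5 = 0.5
F=4: d̂ = -13.5 + 10·4 = 26.5; r = 25 − 26.5 = -1.5
F=5: d̂ = -13.5 + 10·5 = 36.5; r = 38.5 − 36.5 = 2
F=6: d̂ = -13.5 + 10·6 = 46.5; r = 43.5 − 46.5 = -3
F=7: d̂ = -13.5 + 10·7 = 56.5; r = 58 − 56.5 = 1.5
F=8: d̂ = -13.5 + 10·8 = 66.5; r = 65.5 − 66.5 = -1
F=9: d̂ = -13.5 + 10·9 = 76.5; r = 77.5 − 76.5 = 1
|r| > 1.25: F=4 (|r|=1.5), F=5 (|r|=2), F=6 (|r|=3), F=7 (|r|=1.5) → 4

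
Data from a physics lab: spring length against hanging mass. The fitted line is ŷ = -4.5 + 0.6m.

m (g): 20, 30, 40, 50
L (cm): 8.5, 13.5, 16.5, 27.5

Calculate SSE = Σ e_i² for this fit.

m=20: ŷ = -4.5 + 0.6·20 = 7.5; e = 8.5 − 7.5 = 1
m=30: ŷ = -4.5 + 0.6·30 = 13.5; e = 13.5 − 13.5 = 0
m=40: ŷ = -4.5 + 0.6·40 = 19.5; e = 16.5 − 19.5 = -3
m=50: ŷ = -4.5 + 0.6·50 = 25.5; e = 27.5 − 25.5 = 2
SSE = 1 + 0 + 9 + 4 = 14

SSE = 14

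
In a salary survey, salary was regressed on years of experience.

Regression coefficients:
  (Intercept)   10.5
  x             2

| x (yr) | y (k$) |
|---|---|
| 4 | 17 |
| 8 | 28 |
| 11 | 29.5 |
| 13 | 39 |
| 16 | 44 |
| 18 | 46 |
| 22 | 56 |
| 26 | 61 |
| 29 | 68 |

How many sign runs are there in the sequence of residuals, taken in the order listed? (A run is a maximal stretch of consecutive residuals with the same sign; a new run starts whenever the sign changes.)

x=4: ŷ = 10.5 + 2·4 = 18.5; e = 17 − 18.5 = -1.5
x=8: ŷ = 10.5 + 2·8 = 26.5; e = 28 − 26.5 = 1.5
x=11: ŷ = 10.5 + 2·11 = 32.5; e = 29.5 − 32.5 = -3
x=13: ŷ = 10.5 + 2·13 = 36.5; e = 39 − 36.5 = 2.5
x=16: ŷ = 10.5 + 2·16 = 42.5; e = 44 − 42.5 = 1.5
x=18: ŷ = 10.5 + 2·18 = 46.5; e = 46 − 46.5 = -0.5
x=22: ŷ = 10.5 + 2·22 = 54.5; e = 56 − 54.5 = 1.5
x=26: ŷ = 10.5 + 2·26 = 62.5; e = 61 − 62.5 = -1.5
x=29: ŷ = 10.5 + 2·29 = 68.5; e = 68 − 68.5 = -0.5
Signs: − + − + + − + − −
Runs: −×1, +×1, −×1, +×2, −×1, +×1, −×2 → 7

7 runs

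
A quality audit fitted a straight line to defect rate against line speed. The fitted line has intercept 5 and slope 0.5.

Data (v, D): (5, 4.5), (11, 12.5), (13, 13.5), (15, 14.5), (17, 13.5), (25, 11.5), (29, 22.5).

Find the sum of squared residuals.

v=5: D̂ = 5 + 0.5·5 = 7.5; e = 4.5 − 7.5 = -3
v=11: D̂ = 5 + 0.5·11 = 10.5; e = 12.5 − 10.5 = 2
v=13: D̂ = 5 + 0.5·13 = 11.5; e = 13.5 − 11.5 = 2
v=15: D̂ = 5 + 0.5·15 = 12.5; e = 14.5 − 12.5 = 2
v=17: D̂ = 5 + 0.5·17 = 13.5; e = 13.5 − 13.5 = 0
v=25: D̂ = 5 + 0.5·25 = 17.5; e = 11.5 − 17.5 = -6
v=29: D̂ = 5 + 0.5·29 = 19.5; e = 22.5 − 19.5 = 3
SSE = 9 + 4 + 4 + 4 + 0 + 36 + 9 = 66

SSE = 66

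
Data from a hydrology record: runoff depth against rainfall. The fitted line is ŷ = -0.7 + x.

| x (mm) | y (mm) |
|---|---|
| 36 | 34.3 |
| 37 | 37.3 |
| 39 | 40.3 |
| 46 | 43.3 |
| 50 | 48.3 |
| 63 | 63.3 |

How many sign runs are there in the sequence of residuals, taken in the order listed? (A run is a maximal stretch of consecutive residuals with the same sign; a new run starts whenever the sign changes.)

4 runs

x=36: ŷ = -0.7 + 36 = 35.3; r = 34.3 − 35.3 = -1
x=37: ŷ = -0.7 + 37 = 36.3; r = 37.3 − 36.3 = 1
x=39: ŷ = -0.7 + 39 = 38.3; r = 40.3 − 38.3 = 2
x=46: ŷ = -0.7 + 46 = 45.3; r = 43.3 − 45.3 = -2
x=50: ŷ = -0.7 + 50 = 49.3; r = 48.3 − 49.3 = -1
x=63: ŷ = -0.7 + 63 = 62.3; r = 63.3 − 62.3 = 1
Signs: − + + − − +
Runs: −×1, +×2, −×2, +×1 → 4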